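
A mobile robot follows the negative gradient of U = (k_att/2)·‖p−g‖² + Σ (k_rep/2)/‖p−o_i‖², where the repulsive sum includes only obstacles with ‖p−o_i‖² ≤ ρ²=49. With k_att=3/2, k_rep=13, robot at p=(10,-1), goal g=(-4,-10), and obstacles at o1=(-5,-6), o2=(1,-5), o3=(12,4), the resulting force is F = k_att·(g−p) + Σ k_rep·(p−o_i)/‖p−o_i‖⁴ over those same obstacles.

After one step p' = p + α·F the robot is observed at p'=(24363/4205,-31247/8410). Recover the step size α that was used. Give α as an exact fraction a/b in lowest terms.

F_att = 3/2·(g−p) = 3/2·(-14,-9) = (-21.0000,-13.5000)
o1: d²=250 > ρ²=49 → inactive
o2: d²=97 > ρ²=49 → inactive
o3: d²=29 ≤ ρ²=49; F_rep = 13·(-2,-5)/29² = (-0.0309,-0.0773)
F = F_att + ΣF_rep = (-21.0309,-13.5773)
Δp = p'−p = (-4.2062,-2.7155); α = Δx/Fx = (-17687/4205) / (-17687/841) = 1/5
check: Δy/Fy = (-22837/8410) / (-22837/1682) = 1/5 ✓

α = 1/5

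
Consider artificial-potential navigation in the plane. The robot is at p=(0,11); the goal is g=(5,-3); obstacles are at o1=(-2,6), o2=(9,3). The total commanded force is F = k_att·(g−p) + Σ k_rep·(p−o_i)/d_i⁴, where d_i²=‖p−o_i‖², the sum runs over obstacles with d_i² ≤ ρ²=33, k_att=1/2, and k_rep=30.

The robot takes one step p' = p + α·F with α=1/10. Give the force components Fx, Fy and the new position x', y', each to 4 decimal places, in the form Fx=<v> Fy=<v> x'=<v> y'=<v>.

F_att = 1/2·(g−p) = 1/2·(5,-14) = (2.5000,-7.0000)
o1: d²=29 ≤ ρ²=33; F_rep = 30·(2,5)/29² = (0.0713,0.1784)
o2: d²=145 > ρ²=33 → inactive
F = F_att + ΣF_rep = (2.5713,-6.8216)
p' = p + 1/10·F = (0.2571,10.3178)

Fx=2.5713 Fy=-6.8216 x'=0.2571 y'=10.3178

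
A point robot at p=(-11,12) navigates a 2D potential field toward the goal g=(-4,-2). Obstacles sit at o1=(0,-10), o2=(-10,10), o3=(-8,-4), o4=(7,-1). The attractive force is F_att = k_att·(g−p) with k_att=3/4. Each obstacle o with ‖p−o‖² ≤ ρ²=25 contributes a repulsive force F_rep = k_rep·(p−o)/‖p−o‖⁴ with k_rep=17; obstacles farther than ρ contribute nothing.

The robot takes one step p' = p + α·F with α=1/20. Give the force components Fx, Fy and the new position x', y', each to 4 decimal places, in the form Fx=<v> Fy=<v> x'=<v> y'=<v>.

Fx=4.5700 Fy=-9.1400 x'=-10.7715 y'=11.5430

F_att = 3/4·(g−p) = 3/4·(7,-14) = (5.2500,-10.5000)
o1: d²=605 > ρ²=25 → inactive
o2: d²=5 ≤ ρ²=25; F_rep = 17·(-1,2)/5² = (-0.6800,1.3600)
o3: d²=265 > ρ²=25 → inactive
o4: d²=493 > ρ²=25 → inactive
F = F_att + ΣF_rep = (4.5700,-9.1400)
p' = p + 1/20·F = (-10.7715,11.5430)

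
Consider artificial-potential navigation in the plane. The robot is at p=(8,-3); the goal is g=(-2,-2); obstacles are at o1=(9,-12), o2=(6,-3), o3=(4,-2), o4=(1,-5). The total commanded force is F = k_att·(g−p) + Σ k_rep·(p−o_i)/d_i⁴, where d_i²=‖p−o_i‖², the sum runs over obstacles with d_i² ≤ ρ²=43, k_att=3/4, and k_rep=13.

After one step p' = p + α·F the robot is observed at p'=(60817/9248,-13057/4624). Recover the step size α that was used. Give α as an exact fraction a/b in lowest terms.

α = 1/4

F_att = 3/4·(g−p) = 3/4·(-10,1) = (-7.5000,0.7500)
o1: d²=82 > ρ²=43 → inactive
o2: d²=4 ≤ ρ²=43; F_rep = 13·(2,0)/4² = (1.6250,0.0000)
o3: d²=17 ≤ ρ²=43; F_rep = 13·(4,-1)/17² = (0.1799,-0.0450)
o4: d²=53 > ρ²=43 → inactive
F = F_att + ΣF_rep = (-5.6951,0.7050)
Δp = p'−p = (-1.4238,0.1763); α = Δx/Fx = (-13167/9248) / (-13167/2312) = 1/4
check: Δy/Fy = (815/4624) / (815/1156) = 1/4 ✓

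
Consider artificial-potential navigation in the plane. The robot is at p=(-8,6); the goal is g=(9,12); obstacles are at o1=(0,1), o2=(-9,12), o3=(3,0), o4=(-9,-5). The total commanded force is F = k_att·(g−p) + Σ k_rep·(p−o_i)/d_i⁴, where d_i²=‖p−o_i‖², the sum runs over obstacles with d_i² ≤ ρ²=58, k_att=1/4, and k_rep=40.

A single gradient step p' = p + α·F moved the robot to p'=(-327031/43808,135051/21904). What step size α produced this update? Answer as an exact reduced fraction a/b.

F_att = 1/4·(g−p) = 1/4·(17,6) = (4.2500,1.5000)
o1: d²=89 > ρ²=58 → inactive
o2: d²=37 ≤ ρ²=58; F_rep = 40·(1,-6)/37² = (0.0292,-0.1753)
o3: d²=157 > ρ²=58 → inactive
o4: d²=122 > ρ²=58 → inactive
F = F_att + ΣF_rep = (4.2792,1.3247)
Δp = p'−p = (0.5349,0.1656); α = Δx/Fx = (23433/43808) / (23433/5476) = 1/8
check: Δy/Fy = (3627/21904) / (3627/2738) = 1/8 ✓

α = 1/8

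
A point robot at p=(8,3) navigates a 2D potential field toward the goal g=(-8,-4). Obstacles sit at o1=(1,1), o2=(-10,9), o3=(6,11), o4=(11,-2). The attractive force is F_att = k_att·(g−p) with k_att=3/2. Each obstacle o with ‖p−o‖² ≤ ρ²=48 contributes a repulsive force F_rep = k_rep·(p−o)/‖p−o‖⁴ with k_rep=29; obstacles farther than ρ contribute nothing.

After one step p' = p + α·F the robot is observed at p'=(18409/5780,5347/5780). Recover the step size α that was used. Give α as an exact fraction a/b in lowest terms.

F_att = 3/2·(g−p) = 3/2·(-16,-7) = (-24.0000,-10.5000)
o1: d²=53 > ρ²=48 → inactive
o2: d²=360 > ρ²=48 → inactive
o3: d²=68 > ρ²=48 → inactive
o4: d²=34 ≤ ρ²=48; F_rep = 29·(-3,5)/34² = (-0.0753,0.1254)
F = F_att + ΣF_rep = (-24.0753,-10.3746)
Δp = p'−p = (-4.8151,-2.0749); α = Δx/Fx = (-27831/5780) / (-27831/1156) = 1/5
check: Δy/Fy = (-11993/5780) / (-11993/1156) = 1/5 ✓

α = 1/5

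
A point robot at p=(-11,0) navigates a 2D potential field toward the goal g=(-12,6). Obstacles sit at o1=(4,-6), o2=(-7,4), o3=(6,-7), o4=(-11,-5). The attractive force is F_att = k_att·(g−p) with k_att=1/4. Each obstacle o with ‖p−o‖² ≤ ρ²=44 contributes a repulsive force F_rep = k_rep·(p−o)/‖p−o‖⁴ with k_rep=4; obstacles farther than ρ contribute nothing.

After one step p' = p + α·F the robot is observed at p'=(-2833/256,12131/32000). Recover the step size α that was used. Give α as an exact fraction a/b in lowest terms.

F_att = 1/4·(g−p) = 1/4·(-1,6) = (-0.2500,1.5000)
o1: d²=261 > ρ²=44 → inactive
o2: d²=32 ≤ ρ²=44; F_rep = 4·(-4,-4)/32² = (-0.0156,-0.0156)
o3: d²=338 > ρ²=44 → inactive
o4: d²=25 ≤ ρ²=44; F_rep = 4·(0,5)/25² = (0.0000,0.0320)
F = F_att + ΣF_rep = (-0.2656,1.5164)
Δp = p'−p = (-0.0664,0.3791); α = Δx/Fx = (-17/256) / (-17/64) = 1/4
check: Δy/Fy = (12131/32000) / (12131/8000) = 1/4 ✓

α = 1/4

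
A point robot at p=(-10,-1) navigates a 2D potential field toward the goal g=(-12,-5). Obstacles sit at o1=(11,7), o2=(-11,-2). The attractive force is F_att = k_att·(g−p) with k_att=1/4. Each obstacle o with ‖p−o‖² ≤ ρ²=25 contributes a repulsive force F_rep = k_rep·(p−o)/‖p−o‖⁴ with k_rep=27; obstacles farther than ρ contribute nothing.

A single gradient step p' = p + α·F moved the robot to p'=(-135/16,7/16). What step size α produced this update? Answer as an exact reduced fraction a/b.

α = 1/4

F_att = 1/4·(g−p) = 1/4·(-2,-4) = (-0.5000,-1.0000)
o1: d²=505 > ρ²=25 → inactive
o2: d²=2 ≤ ρ²=25; F_rep = 27·(1,1)/2² = (6.7500,6.7500)
F = F_att + ΣF_rep = (6.2500,5.7500)
Δp = p'−p = (1.5625,1.4375); α = Δx/Fx = (25/16) / (25/4) = 1/4
check: Δy/Fy = (23/16) / (23/4) = 1/4 ✓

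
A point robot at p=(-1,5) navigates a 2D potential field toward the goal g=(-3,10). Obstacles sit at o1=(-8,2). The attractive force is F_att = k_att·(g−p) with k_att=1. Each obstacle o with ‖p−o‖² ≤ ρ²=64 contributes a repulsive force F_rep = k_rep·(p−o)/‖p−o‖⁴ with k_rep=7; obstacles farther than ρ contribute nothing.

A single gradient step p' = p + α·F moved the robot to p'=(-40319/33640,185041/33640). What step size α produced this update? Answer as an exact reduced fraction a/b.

F_att = 1·(g−p) = 1·(-2,5) = (-2.0000,5.0000)
o1: d²=58 ≤ ρ²=64; F_rep = 7·(7,3)/58² = (0.0146,0.0062)
F = F_att + ΣF_rep = (-1.9854,5.0062)
Δp = p'−p = (-0.1985,0.5006); α = Δx/Fx = (-6679/33640) / (-6679/3364) = 1/10
check: Δy/Fy = (16841/33640) / (16841/3364) = 1/10 ✓

α = 1/10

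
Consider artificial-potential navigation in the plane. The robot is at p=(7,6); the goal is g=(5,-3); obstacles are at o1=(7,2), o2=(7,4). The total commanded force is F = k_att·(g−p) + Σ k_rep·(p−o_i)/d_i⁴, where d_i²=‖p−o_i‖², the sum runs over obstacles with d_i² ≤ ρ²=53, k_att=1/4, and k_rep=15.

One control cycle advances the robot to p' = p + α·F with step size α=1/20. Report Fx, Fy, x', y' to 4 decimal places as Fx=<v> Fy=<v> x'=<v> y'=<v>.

F_att = 1/4·(g−p) = 1/4·(-2,-9) = (-0.5000,-2.2500)
o1: d²=16 ≤ ρ²=53; F_rep = 15·(0,4)/16² = (0.0000,0.2344)
o2: d²=4 ≤ ρ²=53; F_rep = 15·(0,2)/4² = (0.0000,1.8750)
F = F_att + ΣF_rep = (-0.5000,-0.1406)
p' = p + 1/20·F = (6.9750,5.9930)

Fx=-0.5000 Fy=-0.1406 x'=6.9750 y'=5.9930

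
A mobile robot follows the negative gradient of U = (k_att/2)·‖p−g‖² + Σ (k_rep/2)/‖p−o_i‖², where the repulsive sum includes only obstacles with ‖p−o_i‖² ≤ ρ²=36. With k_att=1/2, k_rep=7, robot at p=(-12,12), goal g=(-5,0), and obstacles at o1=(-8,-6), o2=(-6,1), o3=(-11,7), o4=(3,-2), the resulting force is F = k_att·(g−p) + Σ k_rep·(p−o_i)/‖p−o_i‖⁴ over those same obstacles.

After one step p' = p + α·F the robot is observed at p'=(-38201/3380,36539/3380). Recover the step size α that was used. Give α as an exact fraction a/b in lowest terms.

α = 1/5

F_att = 1/2·(g−p) = 1/2·(7,-12) = (3.5000,-6.0000)
o1: d²=340 > ρ²=36 → inactive
o2: d²=157 > ρ²=36 → inactive
o3: d²=26 ≤ ρ²=36; F_rep = 7·(-1,5)/26² = (-0.0104,0.0518)
o4: d²=421 > ρ²=36 → inactive
F = F_att + ΣF_rep = (3.4896,-5.9482)
Δp = p'−p = (0.6979,-1.1896); α = Δx/Fx = (2359/3380) / (2359/676) = 1/5
check: Δy/Fy = (-4021/3380) / (-4021/676) = 1/5 ✓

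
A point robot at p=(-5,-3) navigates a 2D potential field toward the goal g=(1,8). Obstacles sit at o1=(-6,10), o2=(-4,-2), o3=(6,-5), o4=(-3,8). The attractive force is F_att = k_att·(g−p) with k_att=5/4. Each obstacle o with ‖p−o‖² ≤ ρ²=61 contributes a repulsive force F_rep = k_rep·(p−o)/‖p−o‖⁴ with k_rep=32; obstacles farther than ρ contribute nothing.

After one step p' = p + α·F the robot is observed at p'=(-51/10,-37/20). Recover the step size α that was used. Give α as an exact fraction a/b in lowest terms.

α = 1/5

F_att = 5/4·(g−p) = 5/4·(6,11) = (7.5000,13.7500)
o1: d²=170 > ρ²=61 → inactive
o2: d²=2 ≤ ρ²=61; F_rep = 32·(-1,-1)/2² = (-8.0000,-8.0000)
o3: d²=125 > ρ²=61 → inactive
o4: d²=125 > ρ²=61 → inactive
F = F_att + ΣF_rep = (-0.5000,5.7500)
Δp = p'−p = (-0.1000,1.1500); α = Δx/Fx = (-1/10) / (-1/2) = 1/5
check: Δy/Fy = (23/20) / (23/4) = 1/5 ✓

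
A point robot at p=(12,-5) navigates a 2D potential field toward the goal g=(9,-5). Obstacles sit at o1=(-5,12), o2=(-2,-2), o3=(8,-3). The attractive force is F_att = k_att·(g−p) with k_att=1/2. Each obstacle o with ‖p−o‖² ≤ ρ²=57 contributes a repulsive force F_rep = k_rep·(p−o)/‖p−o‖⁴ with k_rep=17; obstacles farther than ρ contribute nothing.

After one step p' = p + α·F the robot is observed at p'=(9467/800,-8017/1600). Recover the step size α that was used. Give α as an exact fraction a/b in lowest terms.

F_att = 1/2·(g−p) = 1/2·(-3,0) = (-1.5000,0.0000)
o1: d²=578 > ρ²=57 → inactive
o2: d²=205 > ρ²=57 → inactive
o3: d²=20 ≤ ρ²=57; F_rep = 17·(4,-2)/20² = (0.1700,-0.0850)
F = F_att + ΣF_rep = (-1.3300,-0.0850)
Δp = p'−p = (-0.1663,-0.0106); α = Δx/Fx = (-133/800) / (-133/100) = 1/8
check: Δy/Fy = (-17/1600) / (-17/200) = 1/8 ✓

α = 1/8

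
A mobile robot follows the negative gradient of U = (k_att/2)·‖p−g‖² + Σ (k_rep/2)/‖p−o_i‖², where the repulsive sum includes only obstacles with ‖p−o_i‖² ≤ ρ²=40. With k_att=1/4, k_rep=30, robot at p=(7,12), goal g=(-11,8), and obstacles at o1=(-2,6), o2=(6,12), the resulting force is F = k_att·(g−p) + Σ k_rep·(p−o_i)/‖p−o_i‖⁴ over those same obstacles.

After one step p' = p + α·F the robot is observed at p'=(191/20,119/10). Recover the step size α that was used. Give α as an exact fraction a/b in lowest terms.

F_att = 1/4·(g−p) = 1/4·(-18,-4) = (-4.5000,-1.0000)
o1: d²=117 > ρ²=40 → inactive
o2: d²=1 ≤ ρ²=40; F_rep = 30·(1,0)/1² = (30.0000,0.0000)
F = F_att + ΣF_rep = (25.5000,-1.0000)
Δp = p'−p = (2.5500,-0.1000); α = Δx/Fx = (51/20) / (51/2) = 1/10
check: Δy/Fy = (-1/10) / (-1) = 1/10 ✓

α = 1/10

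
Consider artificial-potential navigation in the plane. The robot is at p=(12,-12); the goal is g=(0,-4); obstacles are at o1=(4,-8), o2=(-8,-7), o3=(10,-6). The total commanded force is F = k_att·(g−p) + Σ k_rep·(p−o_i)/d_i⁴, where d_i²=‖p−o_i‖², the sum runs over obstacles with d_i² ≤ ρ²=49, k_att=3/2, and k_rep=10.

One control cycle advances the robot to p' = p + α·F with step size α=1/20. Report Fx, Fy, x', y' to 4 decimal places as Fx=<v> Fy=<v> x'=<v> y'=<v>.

F_att = 3/2·(g−p) = 3/2·(-12,8) = (-18.0000,12.0000)
o1: d²=80 > ρ²=49 → inactive
o2: d²=425 > ρ²=49 → inactive
o3: d²=40 ≤ ρ²=49; F_rep = 10·(2,-6)/40² = (0.0125,-0.0375)
F = F_att + ΣF_rep = (-17.9875,11.9625)
p' = p + 1/20·F = (11.1006,-11.4019)

Fx=-17.9875 Fy=11.9625 x'=11.1006 y'=-11.4019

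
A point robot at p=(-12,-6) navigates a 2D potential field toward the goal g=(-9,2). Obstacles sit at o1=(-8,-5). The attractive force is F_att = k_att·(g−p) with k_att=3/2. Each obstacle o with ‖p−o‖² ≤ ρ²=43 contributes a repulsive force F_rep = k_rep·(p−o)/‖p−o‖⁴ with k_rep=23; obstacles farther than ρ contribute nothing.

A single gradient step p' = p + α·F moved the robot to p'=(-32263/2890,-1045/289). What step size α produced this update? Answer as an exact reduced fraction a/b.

α = 1/5

F_att = 3/2·(g−p) = 3/2·(3,8) = (4.5000,12.0000)
o1: d²=17 ≤ ρ²=43; F_rep = 23·(-4,-1)/17² = (-0.3183,-0.0796)
F = F_att + ΣF_rep = (4.1817,11.9204)
Δp = p'−p = (0.8363,2.3841); α = Δx/Fx = (2417/2890) / (2417/578) = 1/5
check: Δy/Fy = (689/289) / (3445/289) = 1/5 ✓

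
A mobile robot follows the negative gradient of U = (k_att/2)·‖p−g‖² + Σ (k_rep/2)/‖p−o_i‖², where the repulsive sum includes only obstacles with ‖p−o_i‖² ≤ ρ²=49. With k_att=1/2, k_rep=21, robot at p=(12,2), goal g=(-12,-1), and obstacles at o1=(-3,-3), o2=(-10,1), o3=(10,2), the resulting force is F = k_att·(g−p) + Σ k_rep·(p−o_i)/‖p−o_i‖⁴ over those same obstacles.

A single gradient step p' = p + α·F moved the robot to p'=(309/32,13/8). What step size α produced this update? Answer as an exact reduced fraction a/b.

F_att = 1/2·(g−p) = 1/2·(-24,-3) = (-12.0000,-1.5000)
o1: d²=250 > ρ²=49 → inactive
o2: d²=485 > ρ²=49 → inactive
o3: d²=4 ≤ ρ²=49; F_rep = 21·(2,0)/4² = (2.6250,0.0000)
F = F_att + ΣF_rep = (-9.3750,-1.5000)
Δp = p'−p = (-2.3438,-0.3750); α = Δx/Fx = (-75/32) / (-75/8) = 1/4
check: Δy/Fy = (-3/8) / (-3/2) = 1/4 ✓

α = 1/4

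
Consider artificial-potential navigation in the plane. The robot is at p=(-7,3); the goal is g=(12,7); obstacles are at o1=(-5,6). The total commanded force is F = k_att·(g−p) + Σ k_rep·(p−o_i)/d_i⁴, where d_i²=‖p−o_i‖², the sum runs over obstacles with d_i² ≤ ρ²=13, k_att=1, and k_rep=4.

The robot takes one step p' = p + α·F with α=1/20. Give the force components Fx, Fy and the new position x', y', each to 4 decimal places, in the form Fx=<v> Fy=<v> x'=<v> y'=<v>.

Fx=18.9527 Fy=3.9290 x'=-6.0524 y'=3.1964

F_att = 1·(g−p) = 1·(19,4) = (19.0000,4.0000)
o1: d²=13 ≤ ρ²=13; F_rep = 4·(-2,-3)/13² = (-0.0473,-0.0710)
F = F_att + ΣF_rep = (18.9527,3.9290)
p' = p + 1/20·F = (-6.0524,3.1964)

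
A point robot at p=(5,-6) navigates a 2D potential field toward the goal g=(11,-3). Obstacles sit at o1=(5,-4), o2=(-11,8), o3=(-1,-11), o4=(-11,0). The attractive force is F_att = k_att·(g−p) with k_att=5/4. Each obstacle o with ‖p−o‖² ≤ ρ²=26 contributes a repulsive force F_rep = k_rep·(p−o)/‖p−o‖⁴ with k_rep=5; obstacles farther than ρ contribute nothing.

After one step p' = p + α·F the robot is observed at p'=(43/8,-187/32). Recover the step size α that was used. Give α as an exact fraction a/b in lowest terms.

F_att = 5/4·(g−p) = 5/4·(6,3) = (7.5000,3.7500)
o1: d²=4 ≤ ρ²=26; F_rep = 5·(0,-2)/4² = (0.0000,-0.6250)
o2: d²=452 > ρ²=26 → inactive
o3: d²=61 > ρ²=26 → inactive
o4: d²=292 > ρ²=26 → inactive
F = F_att + ΣF_rep = (7.5000,3.1250)
Δp = p'−p = (0.3750,0.1562); α = Δx/Fx = (3/8) / (15/2) = 1/20
check: Δy/Fy = (5/32) / (25/8) = 1/20 ✓

α = 1/20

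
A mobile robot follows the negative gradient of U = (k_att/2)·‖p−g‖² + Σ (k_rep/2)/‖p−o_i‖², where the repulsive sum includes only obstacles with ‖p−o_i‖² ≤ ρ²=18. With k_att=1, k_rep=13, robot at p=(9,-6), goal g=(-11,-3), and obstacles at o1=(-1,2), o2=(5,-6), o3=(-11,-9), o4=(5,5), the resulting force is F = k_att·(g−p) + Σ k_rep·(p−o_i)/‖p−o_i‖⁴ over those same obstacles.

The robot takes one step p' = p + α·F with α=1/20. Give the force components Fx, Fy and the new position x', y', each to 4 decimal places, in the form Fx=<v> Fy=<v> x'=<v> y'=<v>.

Fx=-19.7969 Fy=3.0000 x'=8.0102 y'=-5.8500

F_att = 1·(g−p) = 1·(-20,3) = (-20.0000,3.0000)
o1: d²=164 > ρ²=18 → inactive
o2: d²=16 ≤ ρ²=18; F_rep = 13·(4,0)/16² = (0.2031,0.0000)
o3: d²=409 > ρ²=18 → inactive
o4: d²=137 > ρ²=18 → inactive
F = F_att + ΣF_rep = (-19.7969,3.0000)
p' = p + 1/20·F = (8.0102,-5.8500)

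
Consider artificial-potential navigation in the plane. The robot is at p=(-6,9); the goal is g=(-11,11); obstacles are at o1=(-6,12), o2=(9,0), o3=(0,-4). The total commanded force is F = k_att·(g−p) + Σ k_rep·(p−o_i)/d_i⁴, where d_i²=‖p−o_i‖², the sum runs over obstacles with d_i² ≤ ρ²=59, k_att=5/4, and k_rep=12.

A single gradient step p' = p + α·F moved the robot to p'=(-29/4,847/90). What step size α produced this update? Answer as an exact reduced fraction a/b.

α = 1/5

F_att = 5/4·(g−p) = 5/4·(-5,2) = (-6.2500,2.5000)
o1: d²=9 ≤ ρ²=59; F_rep = 12·(0,-3)/9² = (0.0000,-0.4444)
o2: d²=306 > ρ²=59 → inactive
o3: d²=205 > ρ²=59 → inactive
F = F_att + ΣF_rep = (-6.2500,2.0556)
Δp = p'−p = (-1.2500,0.4111); α = Δx/Fx = (-5/4) / (-25/4) = 1/5
check: Δy/Fy = (37/90) / (37/18) = 1/5 ✓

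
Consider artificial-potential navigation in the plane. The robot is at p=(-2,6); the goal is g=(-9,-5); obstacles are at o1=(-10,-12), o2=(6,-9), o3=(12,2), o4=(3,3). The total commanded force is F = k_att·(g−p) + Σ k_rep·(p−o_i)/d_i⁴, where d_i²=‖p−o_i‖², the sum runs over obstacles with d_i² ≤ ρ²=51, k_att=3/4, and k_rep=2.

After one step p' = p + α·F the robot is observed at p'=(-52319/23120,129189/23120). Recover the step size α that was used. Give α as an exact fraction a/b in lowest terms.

F_att = 3/4·(g−p) = 3/4·(-7,-11) = (-5.2500,-8.2500)
o1: d²=388 > ρ²=51 → inactive
o2: d²=289 > ρ²=51 → inactive
o3: d²=212 > ρ²=51 → inactive
o4: d²=34 ≤ ρ²=51; F_rep = 2·(-5,3)/34² = (-0.0087,0.0052)
F = F_att + ΣF_rep = (-5.2587,-8.2448)
Δp = p'−p = (-0.2629,-0.4122); α = Δx/Fx = (-6079/23120) / (-6079/1156) = 1/20
check: Δy/Fy = (-9531/23120) / (-9531/1156) = 1/20 ✓

α = 1/20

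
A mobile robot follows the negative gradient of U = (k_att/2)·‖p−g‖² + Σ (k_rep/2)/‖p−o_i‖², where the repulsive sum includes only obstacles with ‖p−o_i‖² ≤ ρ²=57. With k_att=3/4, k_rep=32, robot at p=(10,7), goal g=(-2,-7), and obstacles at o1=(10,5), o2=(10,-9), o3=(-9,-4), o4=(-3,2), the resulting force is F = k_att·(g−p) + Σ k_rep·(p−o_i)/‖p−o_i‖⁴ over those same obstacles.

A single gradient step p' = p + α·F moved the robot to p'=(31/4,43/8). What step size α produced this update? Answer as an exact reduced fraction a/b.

F_att = 3/4·(g−p) = 3/4·(-12,-14) = (-9.0000,-10.5000)
o1: d²=4 ≤ ρ²=57; F_rep = 32·(0,2)/4² = (0.0000,4.0000)
o2: d²=256 > ρ²=57 → inactive
o3: d²=482 > ρ²=57 → inactive
o4: d²=194 > ρ²=57 → inactive
F = F_att + ΣF_rep = (-9.0000,-6.5000)
Δp = p'−p = (-2.2500,-1.6250); α = Δx/Fx = (-9/4) / (-9) = 1/4
check: Δy/Fy = (-13/8) / (-13/2) = 1/4 ✓

α = 1/4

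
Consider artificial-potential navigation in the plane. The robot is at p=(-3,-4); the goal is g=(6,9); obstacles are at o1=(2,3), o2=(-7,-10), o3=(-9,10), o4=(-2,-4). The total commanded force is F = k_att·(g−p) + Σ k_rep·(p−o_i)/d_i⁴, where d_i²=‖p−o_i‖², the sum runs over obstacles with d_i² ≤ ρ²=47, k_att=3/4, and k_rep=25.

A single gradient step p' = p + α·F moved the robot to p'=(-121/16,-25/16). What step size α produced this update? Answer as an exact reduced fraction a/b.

F_att = 3/4·(g−p) = 3/4·(9,13) = (6.7500,9.7500)
o1: d²=74 > ρ²=47 → inactive
o2: d²=52 > ρ²=47 → inactive
o3: d²=232 > ρ²=47 → inactive
o4: d²=1 ≤ ρ²=47; F_rep = 25·(-1,0)/1² = (-25.0000,0.0000)
F = F_att + ΣF_rep = (-18.2500,9.7500)
Δp = p'−p = (-4.5625,2.4375); α = Δx/Fx = (-73/16) / (-73/4) = 1/4
check: Δy/Fy = (39/16) / (39/4) = 1/4 ✓

α = 1/4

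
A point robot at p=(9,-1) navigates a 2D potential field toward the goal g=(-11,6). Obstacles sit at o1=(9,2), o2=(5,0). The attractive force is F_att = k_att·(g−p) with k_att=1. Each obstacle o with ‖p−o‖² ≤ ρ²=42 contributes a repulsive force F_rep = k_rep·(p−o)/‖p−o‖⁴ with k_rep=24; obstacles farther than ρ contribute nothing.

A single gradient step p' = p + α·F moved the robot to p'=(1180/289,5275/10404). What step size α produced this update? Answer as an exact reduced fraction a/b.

α = 1/4

F_att = 1·(g−p) = 1·(-20,7) = (-20.0000,7.0000)
o1: d²=9 ≤ ρ²=42; F_rep = 24·(0,-3)/9² = (0.0000,-0.8889)
o2: d²=17 ≤ ρ²=42; F_rep = 24·(4,-1)/17² = (0.3322,-0.0830)
F = F_att + ΣF_rep = (-19.6678,6.0281)
Δp = p'−p = (-4.9170,1.5070); α = Δx/Fx = (-1421/289) / (-5684/289) = 1/4
check: Δy/Fy = (15679/10404) / (15679/2601) = 1/4 ✓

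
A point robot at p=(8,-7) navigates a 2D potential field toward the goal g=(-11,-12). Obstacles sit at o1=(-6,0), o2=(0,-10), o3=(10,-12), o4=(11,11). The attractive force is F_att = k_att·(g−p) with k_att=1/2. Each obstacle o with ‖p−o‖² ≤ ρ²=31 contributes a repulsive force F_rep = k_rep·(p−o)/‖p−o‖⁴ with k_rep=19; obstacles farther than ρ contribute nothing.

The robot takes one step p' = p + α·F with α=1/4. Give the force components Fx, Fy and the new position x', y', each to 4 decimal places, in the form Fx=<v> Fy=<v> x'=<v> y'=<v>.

F_att = 1/2·(g−p) = 1/2·(-19,-5) = (-9.5000,-2.5000)
o1: d²=245 > ρ²=31 → inactive
o2: d²=73 > ρ²=31 → inactive
o3: d²=29 ≤ ρ²=31; F_rep = 19·(-2,5)/29² = (-0.0452,0.1130)
o4: d²=333 > ρ²=31 → inactive
F = F_att + ΣF_rep = (-9.5452,-2.3870)
p' = p + 1/4·F = (5.6137,-7.5968)

Fx=-9.5452 Fy=-2.3870 x'=5.6137 y'=-7.5968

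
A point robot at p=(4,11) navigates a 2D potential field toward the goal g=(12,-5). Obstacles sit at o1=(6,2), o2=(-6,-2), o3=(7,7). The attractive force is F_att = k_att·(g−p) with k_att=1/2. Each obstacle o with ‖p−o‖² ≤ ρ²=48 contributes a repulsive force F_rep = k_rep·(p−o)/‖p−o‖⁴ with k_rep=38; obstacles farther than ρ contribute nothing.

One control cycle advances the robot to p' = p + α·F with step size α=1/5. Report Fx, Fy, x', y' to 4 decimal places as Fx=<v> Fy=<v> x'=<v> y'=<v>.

Fx=3.8176 Fy=-7.7568 x'=4.7635 y'=9.4486

F_att = 1/2·(g−p) = 1/2·(8,-16) = (4.0000,-8.0000)
o1: d²=85 > ρ²=48 → inactive
o2: d²=269 > ρ²=48 → inactive
o3: d²=25 ≤ ρ²=48; F_rep = 38·(-3,4)/25² = (-0.1824,0.2432)
F = F_att + ΣF_rep = (3.8176,-7.7568)
p' = p + 1/5·F = (4.7635,9.4486)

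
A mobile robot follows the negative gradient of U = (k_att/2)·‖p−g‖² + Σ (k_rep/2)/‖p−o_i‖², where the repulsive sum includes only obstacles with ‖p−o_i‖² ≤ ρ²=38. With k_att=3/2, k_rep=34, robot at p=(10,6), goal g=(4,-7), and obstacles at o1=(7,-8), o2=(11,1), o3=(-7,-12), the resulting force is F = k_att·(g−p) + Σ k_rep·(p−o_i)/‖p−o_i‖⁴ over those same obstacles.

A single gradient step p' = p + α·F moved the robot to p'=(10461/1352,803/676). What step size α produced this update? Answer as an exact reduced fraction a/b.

α = 1/4

F_att = 3/2·(g−p) = 3/2·(-6,-13) = (-9.0000,-19.5000)
o1: d²=205 > ρ²=38 → inactive
o2: d²=26 ≤ ρ²=38; F_rep = 34·(-1,5)/26² = (-0.0503,0.2515)
o3: d²=613 > ρ²=38 → inactive
F = F_att + ΣF_rep = (-9.0503,-19.2485)
Δp = p'−p = (-2.2626,-4.8121); α = Δx/Fx = (-3059/1352) / (-3059/338) = 1/4
check: Δy/Fy = (-3253/676) / (-3253/169) = 1/4 ✓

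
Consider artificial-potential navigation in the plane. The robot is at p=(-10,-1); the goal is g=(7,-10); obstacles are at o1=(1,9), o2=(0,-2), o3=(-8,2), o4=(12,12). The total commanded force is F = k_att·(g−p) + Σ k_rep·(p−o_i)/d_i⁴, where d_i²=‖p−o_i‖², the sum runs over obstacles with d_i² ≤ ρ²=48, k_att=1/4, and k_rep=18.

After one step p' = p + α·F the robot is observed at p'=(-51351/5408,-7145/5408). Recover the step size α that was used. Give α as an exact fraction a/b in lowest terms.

F_att = 1/4·(g−p) = 1/4·(17,-9) = (4.2500,-2.2500)
o1: d²=221 > ρ²=48 → inactive
o2: d²=101 > ρ²=48 → inactive
o3: d²=13 ≤ ρ²=48; F_rep = 18·(-2,-3)/13² = (-0.2130,-0.3195)
o4: d²=653 > ρ²=48 → inactive
F = F_att + ΣF_rep = (4.0370,-2.5695)
Δp = p'−p = (0.5046,-0.3212); α = Δx/Fx = (2729/5408) / (2729/676) = 1/8
check: Δy/Fy = (-1737/5408) / (-1737/676) = 1/8 ✓

α = 1/8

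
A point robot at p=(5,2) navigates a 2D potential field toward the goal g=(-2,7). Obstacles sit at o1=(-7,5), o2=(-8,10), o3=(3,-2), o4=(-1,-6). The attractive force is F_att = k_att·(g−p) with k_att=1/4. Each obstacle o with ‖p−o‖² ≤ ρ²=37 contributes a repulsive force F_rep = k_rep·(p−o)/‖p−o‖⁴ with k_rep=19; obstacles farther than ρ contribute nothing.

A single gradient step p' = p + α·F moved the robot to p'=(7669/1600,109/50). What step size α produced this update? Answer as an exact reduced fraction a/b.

F_att = 1/4·(g−p) = 1/4·(-7,5) = (-1.7500,1.2500)
o1: d²=153 > ρ²=37 → inactive
o2: d²=233 > ρ²=37 → inactive
o3: d²=20 ≤ ρ²=37; F_rep = 19·(2,4)/20² = (0.0950,0.1900)
o4: d²=100 > ρ²=37 → inactive
F = F_att + ΣF_rep = (-1.6550,1.4400)
Δp = p'−p = (-0.2069,0.1800); α = Δx/Fx = (-331/1600) / (-331/200) = 1/8
check: Δy/Fy = (9/50) / (36/25) = 1/8 ✓

α = 1/8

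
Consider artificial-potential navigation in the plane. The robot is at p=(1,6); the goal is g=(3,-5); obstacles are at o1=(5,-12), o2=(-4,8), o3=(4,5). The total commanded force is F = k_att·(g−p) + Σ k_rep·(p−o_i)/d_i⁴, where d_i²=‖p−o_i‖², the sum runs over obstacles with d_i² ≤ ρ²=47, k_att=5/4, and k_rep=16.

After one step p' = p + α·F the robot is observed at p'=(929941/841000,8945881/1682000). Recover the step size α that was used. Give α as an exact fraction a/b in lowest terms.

α = 1/20

F_att = 5/4·(g−p) = 5/4·(2,-11) = (2.5000,-13.7500)
o1: d²=340 > ρ²=47 → inactive
o2: d²=29 ≤ ρ²=47; F_rep = 16·(5,-2)/29² = (0.0951,-0.0380)
o3: d²=10 ≤ ρ²=47; F_rep = 16·(-3,1)/10² = (-0.4800,0.1600)
F = F_att + ΣF_rep = (2.1151,-13.6280)
Δp = p'−p = (0.1058,-0.6814); α = Δx/Fx = (88941/841000) / (88941/42050) = 1/20
check: Δy/Fy = (-1146119/1682000) / (-1146119/84100) = 1/20 ✓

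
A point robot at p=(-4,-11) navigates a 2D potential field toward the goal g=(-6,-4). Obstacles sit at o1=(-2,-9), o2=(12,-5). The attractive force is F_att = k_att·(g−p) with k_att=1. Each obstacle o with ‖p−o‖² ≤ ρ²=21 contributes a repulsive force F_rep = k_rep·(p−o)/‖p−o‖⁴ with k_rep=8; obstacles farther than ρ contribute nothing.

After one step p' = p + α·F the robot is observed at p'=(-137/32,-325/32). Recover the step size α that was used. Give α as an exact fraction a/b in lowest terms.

F_att = 1·(g−p) = 1·(-2,7) = (-2.0000,7.0000)
o1: d²=8 ≤ ρ²=21; F_rep = 8·(-2,-2)/8² = (-0.2500,-0.2500)
o2: d²=292 > ρ²=21 → inactive
F = F_att + ΣF_rep = (-2.2500,6.7500)
Δp = p'−p = (-0.2812,0.8438); α = Δx/Fx = (-9/32) / (-9/4) = 1/8
check: Δy/Fy = (27/32) / (27/4) = 1/8 ✓

α = 1/8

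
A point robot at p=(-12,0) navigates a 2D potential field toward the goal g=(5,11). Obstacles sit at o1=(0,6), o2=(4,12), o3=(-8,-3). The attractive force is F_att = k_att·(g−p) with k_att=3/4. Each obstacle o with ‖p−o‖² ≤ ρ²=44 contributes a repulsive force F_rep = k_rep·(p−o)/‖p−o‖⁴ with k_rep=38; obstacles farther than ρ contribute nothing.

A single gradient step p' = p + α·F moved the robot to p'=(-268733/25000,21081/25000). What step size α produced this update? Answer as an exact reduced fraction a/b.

α = 1/10

F_att = 3/4·(g−p) = 3/4·(17,11) = (12.7500,8.2500)
o1: d²=180 > ρ²=44 → inactive
o2: d²=400 > ρ²=44 → inactive
o3: d²=25 ≤ ρ²=44; F_rep = 38·(-4,3)/25² = (-0.2432,0.1824)
F = F_att + ΣF_rep = (12.5068,8.4324)
Δp = p'−p = (1.2507,0.8432); α = Δx/Fx = (31267/25000) / (31267/2500) = 1/10
check: Δy/Fy = (21081/25000) / (21081/2500) = 1/10 ✓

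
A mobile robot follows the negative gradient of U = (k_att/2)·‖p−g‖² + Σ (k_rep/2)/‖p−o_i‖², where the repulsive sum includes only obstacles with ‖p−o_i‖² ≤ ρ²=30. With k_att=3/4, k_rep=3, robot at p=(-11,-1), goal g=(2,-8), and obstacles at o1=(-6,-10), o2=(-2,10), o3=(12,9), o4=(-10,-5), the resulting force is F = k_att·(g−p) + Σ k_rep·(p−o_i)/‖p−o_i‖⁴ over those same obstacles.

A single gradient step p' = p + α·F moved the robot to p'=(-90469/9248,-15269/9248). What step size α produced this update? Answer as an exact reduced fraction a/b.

α = 1/8

F_att = 3/4·(g−p) = 3/4·(13,-7) = (9.7500,-5.2500)
o1: d²=106 > ρ²=30 → inactive
o2: d²=202 > ρ²=30 → inactive
o3: d²=629 > ρ²=30 → inactive
o4: d²=17 ≤ ρ²=30; F_rep = 3·(-1,4)/17² = (-0.0104,0.0415)
F = F_att + ΣF_rep = (9.7396,-5.2085)
Δp = p'−p = (1.2175,-0.6511); α = Δx/Fx = (11259/9248) / (11259/1156) = 1/8
check: Δy/Fy = (-6021/9248) / (-6021/1156) = 1/8 ✓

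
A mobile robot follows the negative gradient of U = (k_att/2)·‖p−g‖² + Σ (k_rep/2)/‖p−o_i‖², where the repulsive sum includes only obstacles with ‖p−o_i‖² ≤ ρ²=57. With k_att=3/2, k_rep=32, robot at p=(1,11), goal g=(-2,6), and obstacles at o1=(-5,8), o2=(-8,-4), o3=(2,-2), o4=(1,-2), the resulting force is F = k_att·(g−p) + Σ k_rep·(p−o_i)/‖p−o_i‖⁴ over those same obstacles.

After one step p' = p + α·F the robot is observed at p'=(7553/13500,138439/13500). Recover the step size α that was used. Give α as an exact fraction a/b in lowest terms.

F_att = 3/2·(g−p) = 3/2·(-3,-5) = (-4.5000,-7.5000)
o1: d²=45 ≤ ρ²=57; F_rep = 32·(6,3)/45² = (0.0948,0.0474)
o2: d²=306 > ρ²=57 → inactive
o3: d²=170 > ρ²=57 → inactive
o4: d²=169 > ρ²=57 → inactive
F = F_att + ΣF_rep = (-4.4052,-7.4526)
Δp = p'−p = (-0.4405,-0.7453); α = Δx/Fx = (-5947/13500) / (-5947/1350) = 1/10
check: Δy/Fy = (-10061/13500) / (-10061/1350) = 1/10 ✓

α = 1/10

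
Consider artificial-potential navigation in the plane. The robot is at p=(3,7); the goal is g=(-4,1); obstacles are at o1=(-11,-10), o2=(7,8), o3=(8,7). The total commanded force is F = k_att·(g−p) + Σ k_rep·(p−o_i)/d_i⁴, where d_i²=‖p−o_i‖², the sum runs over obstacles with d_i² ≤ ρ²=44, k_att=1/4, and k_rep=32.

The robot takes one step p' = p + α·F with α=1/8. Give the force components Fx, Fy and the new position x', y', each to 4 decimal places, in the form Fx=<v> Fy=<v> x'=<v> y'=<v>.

Fx=-2.4489 Fy=-1.6107 x'=2.6939 y'=6.7987

F_att = 1/4·(g−p) = 1/4·(-7,-6) = (-1.7500,-1.5000)
o1: d²=485 > ρ²=44 → inactive
o2: d²=17 ≤ ρ²=44; F_rep = 32·(-4,-1)/17² = (-0.4429,-0.1107)
o3: d²=25 ≤ ρ²=44; F_rep = 32·(-5,0)/25² = (-0.2560,0.0000)
F = F_att + ΣF_rep = (-2.4489,-1.6107)
p' = p + 1/8·F = (2.6939,6.7987)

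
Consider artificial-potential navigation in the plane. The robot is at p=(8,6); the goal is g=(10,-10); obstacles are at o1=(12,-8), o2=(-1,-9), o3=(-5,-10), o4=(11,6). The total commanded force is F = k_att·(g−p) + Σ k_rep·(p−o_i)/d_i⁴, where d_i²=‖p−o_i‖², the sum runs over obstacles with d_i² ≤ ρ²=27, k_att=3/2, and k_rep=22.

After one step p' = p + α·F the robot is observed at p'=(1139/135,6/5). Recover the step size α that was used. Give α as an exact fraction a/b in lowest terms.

α = 1/5

F_att = 3/2·(g−p) = 3/2·(2,-16) = (3.0000,-24.0000)
o1: d²=212 > ρ²=27 → inactive
o2: d²=306 > ρ²=27 → inactive
o3: d²=425 > ρ²=27 → inactive
o4: d²=9 ≤ ρ²=27; F_rep = 22·(-3,0)/9² = (-0.8148,0.0000)
F = F_att + ΣF_rep = (2.1852,-24.0000)
Δp = p'−p = (0.4370,-4.8000); α = Δx/Fx = (59/135) / (59/27) = 1/5
check: Δy/Fy = (-24/5) / (-24) = 1/5 ✓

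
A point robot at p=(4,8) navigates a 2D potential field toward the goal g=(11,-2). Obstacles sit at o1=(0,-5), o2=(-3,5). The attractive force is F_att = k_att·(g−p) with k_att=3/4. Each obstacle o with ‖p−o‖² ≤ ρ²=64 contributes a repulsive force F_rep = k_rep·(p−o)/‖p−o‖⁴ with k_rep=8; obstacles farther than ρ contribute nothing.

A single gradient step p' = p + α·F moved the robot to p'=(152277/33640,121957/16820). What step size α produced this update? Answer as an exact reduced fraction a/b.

α = 1/10

F_att = 3/4·(g−p) = 3/4·(7,-10) = (5.2500,-7.5000)
o1: d²=185 > ρ²=64 → inactive
o2: d²=58 ≤ ρ²=64; F_rep = 8·(7,3)/58² = (0.0166,0.0071)
F = F_att + ΣF_rep = (5.2666,-7.4929)
Δp = p'−p = (0.5267,-0.7493); α = Δx/Fx = (17717/33640) / (17717/3364) = 1/10
check: Δy/Fy = (-12603/16820) / (-12603/1682) = 1/10 ✓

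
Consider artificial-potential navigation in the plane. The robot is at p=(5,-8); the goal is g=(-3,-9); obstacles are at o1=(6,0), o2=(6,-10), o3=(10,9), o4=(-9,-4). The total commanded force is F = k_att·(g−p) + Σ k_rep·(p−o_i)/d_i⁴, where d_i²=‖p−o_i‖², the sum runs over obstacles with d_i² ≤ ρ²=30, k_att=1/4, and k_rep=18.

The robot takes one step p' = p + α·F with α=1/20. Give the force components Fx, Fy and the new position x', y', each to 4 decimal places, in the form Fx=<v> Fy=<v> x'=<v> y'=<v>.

Fx=-2.7200 Fy=1.1900 x'=4.8640 y'=-7.9405

F_att = 1/4·(g−p) = 1/4·(-8,-1) = (-2.0000,-0.2500)
o1: d²=65 > ρ²=30 → inactive
o2: d²=5 ≤ ρ²=30; F_rep = 18·(-1,2)/5² = (-0.7200,1.4400)
o3: d²=314 > ρ²=30 → inactive
o4: d²=212 > ρ²=30 → inactive
F = F_att + ΣF_rep = (-2.7200,1.1900)
p' = p + 1/20·F = (4.8640,-7.9405)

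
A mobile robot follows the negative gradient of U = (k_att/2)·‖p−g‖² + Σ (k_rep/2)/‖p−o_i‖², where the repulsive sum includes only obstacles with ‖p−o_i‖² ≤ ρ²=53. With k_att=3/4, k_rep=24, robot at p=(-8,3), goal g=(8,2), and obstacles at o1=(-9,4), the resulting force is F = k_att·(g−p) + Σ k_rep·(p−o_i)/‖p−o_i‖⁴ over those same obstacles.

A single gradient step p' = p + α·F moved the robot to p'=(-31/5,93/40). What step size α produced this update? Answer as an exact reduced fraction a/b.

α = 1/10

F_att = 3/4·(g−p) = 3/4·(16,-1) = (12.0000,-0.7500)
o1: d²=2 ≤ ρ²=53; F_rep = 24·(1,-1)/2² = (6.0000,-6.0000)
F = F_att + ΣF_rep = (18.0000,-6.7500)
Δp = p'−p = (1.8000,-0.6750); α = Δx/Fx = (9/5) / (18) = 1/10
check: Δy/Fy = (-27/40) / (-27/4) = 1/10 ✓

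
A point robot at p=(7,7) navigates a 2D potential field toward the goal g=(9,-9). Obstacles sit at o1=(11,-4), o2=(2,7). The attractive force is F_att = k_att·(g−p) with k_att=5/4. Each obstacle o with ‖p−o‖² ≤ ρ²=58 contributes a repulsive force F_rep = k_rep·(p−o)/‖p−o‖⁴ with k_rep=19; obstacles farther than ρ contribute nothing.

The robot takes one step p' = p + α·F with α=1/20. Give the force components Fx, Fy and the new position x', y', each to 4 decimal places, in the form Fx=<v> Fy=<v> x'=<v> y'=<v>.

F_att = 5/4·(g−p) = 5/4·(2,-16) = (2.5000,-20.0000)
o1: d²=137 > ρ²=58 → inactive
o2: d²=25 ≤ ρ²=58; F_rep = 19·(5,0)/25² = (0.1520,0.0000)
F = F_att + ΣF_rep = (2.6520,-20.0000)
p' = p + 1/20·F = (7.1326,6.0000)

Fx=2.6520 Fy=-20.0000 x'=7.1326 y'=6.0000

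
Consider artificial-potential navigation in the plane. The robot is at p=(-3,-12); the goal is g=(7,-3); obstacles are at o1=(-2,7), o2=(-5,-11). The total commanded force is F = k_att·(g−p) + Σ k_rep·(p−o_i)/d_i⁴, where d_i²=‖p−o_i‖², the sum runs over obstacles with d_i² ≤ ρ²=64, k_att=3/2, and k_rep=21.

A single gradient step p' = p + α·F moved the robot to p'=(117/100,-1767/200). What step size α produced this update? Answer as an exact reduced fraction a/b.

F_att = 3/2·(g−p) = 3/2·(10,9) = (15.0000,13.5000)
o1: d²=362 > ρ²=64 → inactive
o2: d²=5 ≤ ρ²=64; F_rep = 21·(2,-1)/5² = (1.6800,-0.8400)
F = F_att + ΣF_rep = (16.6800,12.6600)
Δp = p'−p = (4.1700,3.1650); α = Δx/Fx = (417/100) / (417/25) = 1/4
check: Δy/Fy = (633/200) / (633/50) = 1/4 ✓

α = 1/4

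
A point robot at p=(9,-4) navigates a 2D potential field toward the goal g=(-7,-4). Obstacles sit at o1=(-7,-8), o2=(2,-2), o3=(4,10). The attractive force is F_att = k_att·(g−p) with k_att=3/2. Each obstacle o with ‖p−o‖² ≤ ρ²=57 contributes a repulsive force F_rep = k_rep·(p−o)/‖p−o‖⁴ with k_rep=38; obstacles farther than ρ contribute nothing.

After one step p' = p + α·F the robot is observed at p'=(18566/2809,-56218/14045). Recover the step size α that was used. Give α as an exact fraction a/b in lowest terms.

F_att = 3/2·(g−p) = 3/2·(-16,0) = (-24.0000,0.0000)
o1: d²=272 > ρ²=57 → inactive
o2: d²=53 ≤ ρ²=57; F_rep = 38·(7,-2)/53² = (0.0947,-0.0271)
o3: d²=221 > ρ²=57 → inactive
F = F_att + ΣF_rep = (-23.9053,-0.0271)
Δp = p'−p = (-2.3905,-0.0027); α = Δx/Fx = (-6715/2809) / (-67150/2809) = 1/10
check: Δy/Fy = (-38/14045) / (-76/2809) = 1/10 ✓

α = 1/10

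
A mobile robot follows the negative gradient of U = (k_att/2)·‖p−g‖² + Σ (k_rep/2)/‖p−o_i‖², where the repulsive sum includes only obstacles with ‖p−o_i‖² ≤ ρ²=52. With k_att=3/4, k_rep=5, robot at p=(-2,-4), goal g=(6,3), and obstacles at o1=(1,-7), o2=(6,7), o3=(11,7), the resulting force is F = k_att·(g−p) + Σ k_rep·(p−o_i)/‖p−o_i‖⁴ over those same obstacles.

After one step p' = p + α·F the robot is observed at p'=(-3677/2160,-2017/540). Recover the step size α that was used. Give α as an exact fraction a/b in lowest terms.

F_att = 3/4·(g−p) = 3/4·(8,7) = (6.0000,5.2500)
o1: d²=18 ≤ ρ²=52; F_rep = 5·(-3,3)/18² = (-0.0463,0.0463)
o2: d²=185 > ρ²=52 → inactive
o3: d²=290 > ρ²=52 → inactive
F = F_att + ΣF_rep = (5.9537,5.2963)
Δp = p'−p = (0.2977,0.2648); α = Δx/Fx = (643/2160) / (643/108) = 1/20
check: Δy/Fy = (143/540) / (143/27) = 1/20 ✓

α = 1/20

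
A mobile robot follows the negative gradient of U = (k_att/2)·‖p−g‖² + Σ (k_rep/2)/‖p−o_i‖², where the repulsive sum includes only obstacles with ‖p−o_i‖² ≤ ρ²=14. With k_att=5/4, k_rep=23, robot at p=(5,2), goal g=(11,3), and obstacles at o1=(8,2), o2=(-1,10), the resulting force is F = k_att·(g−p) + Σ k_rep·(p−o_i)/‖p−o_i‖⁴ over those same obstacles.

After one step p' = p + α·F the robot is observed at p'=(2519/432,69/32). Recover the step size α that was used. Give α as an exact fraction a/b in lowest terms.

α = 1/8

F_att = 5/4·(g−p) = 5/4·(6,1) = (7.5000,1.2500)
o1: d²=9 ≤ ρ²=14; F_rep = 23·(-3,0)/9² = (-0.8519,0.0000)
o2: d²=100 > ρ²=14 → inactive
F = F_att + ΣF_rep = (6.6481,1.2500)
Δp = p'−p = (0.8310,0.1562); α = Δx/Fx = (359/432) / (359/54) = 1/8
check: Δy/Fy = (5/32) / (5/4) = 1/8 ✓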